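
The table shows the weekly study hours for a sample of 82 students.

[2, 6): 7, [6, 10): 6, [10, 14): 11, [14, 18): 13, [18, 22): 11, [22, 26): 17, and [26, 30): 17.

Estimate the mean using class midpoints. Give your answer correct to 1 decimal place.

18.5

Midpoints: 4, 8, 12, 16, 20, 24, 28
Σfm = 7×4 + 6×8 + 11×12 + 13×16 + 11×20 + 17×24 + 17×28 = 1520
n = Σf = 82
Mean = 1520 / 82 = 18.5366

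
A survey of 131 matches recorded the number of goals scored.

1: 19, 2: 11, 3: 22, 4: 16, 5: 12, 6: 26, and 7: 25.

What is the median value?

Cumulative frequencies: 19, 30, 52, 68, 80, 106, 131
n = 131, so the median is the value in position (n+1)/2 = 66.
Position 66 falls at value 4.

4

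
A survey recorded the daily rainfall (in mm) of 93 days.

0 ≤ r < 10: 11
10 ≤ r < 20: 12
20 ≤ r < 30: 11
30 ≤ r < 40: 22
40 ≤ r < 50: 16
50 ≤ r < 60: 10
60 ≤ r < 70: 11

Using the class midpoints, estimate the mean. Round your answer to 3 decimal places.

Midpoints: 5, 15, 25, 35, 45, 55, 65
Σfm = 11×5 + 12×15 + 11×25 + 22×35 + 16×45 + 10×55 + 11×65 = 3265
n = Σf = 93
Mean = 3265 / 93 = 35.1075

35.108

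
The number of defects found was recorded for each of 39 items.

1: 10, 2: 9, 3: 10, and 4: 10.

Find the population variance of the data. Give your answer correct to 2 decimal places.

1.28

Values: 1, 2, 3, 4
n = 39, Σfx = 98, mean = 2.5128
Σfx² = 296
Σf(x − x̄)² = Σfx² − (Σfx)²/n = 296 − 98²/39 = 49.7436
Population variance = 49.7436 / 39 = 1.2755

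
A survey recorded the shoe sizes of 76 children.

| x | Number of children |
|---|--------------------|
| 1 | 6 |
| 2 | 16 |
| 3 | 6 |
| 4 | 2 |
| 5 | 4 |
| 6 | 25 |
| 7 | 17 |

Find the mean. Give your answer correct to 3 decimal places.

4.645

Values: 1, 2, 3, 4, 5, 6, 7
Σfx = 6×1 + 16×2 + 6×3 + 2×4 + 4×5 + 25×6 + 17×7 = 353
n = Σf = 76
Mean = 353 / 76 = 4.6447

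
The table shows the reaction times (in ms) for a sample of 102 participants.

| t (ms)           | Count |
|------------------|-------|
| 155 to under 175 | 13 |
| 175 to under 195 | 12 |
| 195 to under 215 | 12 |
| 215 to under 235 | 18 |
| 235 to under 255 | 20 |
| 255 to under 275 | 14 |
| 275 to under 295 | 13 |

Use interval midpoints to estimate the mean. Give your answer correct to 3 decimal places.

227.353

Midpoints: 165, 185, 205, 225, 245, 265, 285
Σfm = 13×165 + 12×185 + 12×205 + 18×225 + 20×245 + 14×265 + 13×285 = 23190
n = Σf = 102
Mean = 23190 / 102 = 227.3529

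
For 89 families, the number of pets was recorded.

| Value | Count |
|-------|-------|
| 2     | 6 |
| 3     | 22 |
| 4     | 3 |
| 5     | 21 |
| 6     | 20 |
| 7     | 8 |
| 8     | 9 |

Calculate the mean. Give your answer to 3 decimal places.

Values: 2, 3, 4, 5, 6, 7, 8
Σfx = 6×2 + 22×3 + 3×4 + 21×5 + 20×6 + 8×7 + 9×8 = 443
n = Σf = 89
Mean = 443 / 89 = 4.9775

4.978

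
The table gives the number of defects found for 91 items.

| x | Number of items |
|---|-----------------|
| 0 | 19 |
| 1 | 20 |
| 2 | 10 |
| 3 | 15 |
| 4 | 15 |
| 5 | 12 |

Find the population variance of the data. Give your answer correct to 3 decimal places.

Values: 0, 1, 2, 3, 4, 5
n = 91, Σfx = 205, mean = 2.2527
Σfx² = 735
Σf(x − x̄)² = Σfx² − (Σfx)²/n = 735 − 205²/91 = 273.1868
Population variance = 273.1868 / 91 = 3.0021

3.002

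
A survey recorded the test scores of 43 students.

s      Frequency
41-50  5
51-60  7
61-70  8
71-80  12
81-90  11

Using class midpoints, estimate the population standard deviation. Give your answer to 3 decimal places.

Midpoints: 45.5, 55.5, 65.5, 75.5, 85.5
n = 43, Σfm = 2986.5, mean = 69.4535
Σfm² = 215050.75
Σf(m − x̄)² = Σfm² − (Σfm)²/n = 215050.75 − 2986.5²/43 = 7627.9070
Population variance = 7627.9070 / 43 = 177.3932
Standard deviation = √177.3932 = 13.3189

13.319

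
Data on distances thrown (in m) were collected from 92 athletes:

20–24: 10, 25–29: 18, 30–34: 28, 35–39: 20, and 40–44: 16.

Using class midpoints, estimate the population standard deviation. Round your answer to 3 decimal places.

Midpoints: 22, 27, 32, 37, 42
n = 92, Σfm = 3014, mean = 32.7609
Σfm² = 102238
Σf(m − x̄)² = Σfm² − (Σfm)²/n = 102238 − 3014²/92 = 3496.7391
Population variance = 3496.7391 / 92 = 38.0080
Standard deviation = √38.0080 = 6.1651

6.165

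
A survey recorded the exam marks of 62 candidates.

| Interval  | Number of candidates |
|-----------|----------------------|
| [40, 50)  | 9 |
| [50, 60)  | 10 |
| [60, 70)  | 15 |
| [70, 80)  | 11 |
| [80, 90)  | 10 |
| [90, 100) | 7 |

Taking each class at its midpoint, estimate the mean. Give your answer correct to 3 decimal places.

Midpoints: 45, 55, 65, 75, 85, 95
Σfm = 9×45 + 10×55 + 15×65 + 11×75 + 10×85 + 7×95 = 4270
n = Σf = 62
Mean = 4270 / 62 = 68.8710

68.871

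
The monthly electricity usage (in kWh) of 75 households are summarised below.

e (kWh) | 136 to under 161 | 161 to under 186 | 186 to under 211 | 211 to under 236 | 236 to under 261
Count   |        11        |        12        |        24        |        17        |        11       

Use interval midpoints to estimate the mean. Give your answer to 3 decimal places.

200.167

Midpoints: 148.5, 173.5, 198.5, 223.5, 248.5
Σfm = 11×148.5 + 12×173.5 + 24×198.5 + 17×223.5 + 11×248.5 = 15012.5
n = Σf = 75
Mean = 15012.5 / 75 = 200.1667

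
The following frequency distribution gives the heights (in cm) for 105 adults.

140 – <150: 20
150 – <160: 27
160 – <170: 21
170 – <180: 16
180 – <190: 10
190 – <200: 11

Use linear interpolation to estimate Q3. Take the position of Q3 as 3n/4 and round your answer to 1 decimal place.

Cumulative frequencies: 20, 47, 68, 84, 94, 105
n = 105; position = 3n/4 = 78.75.
This falls in the class 170 – <180: L = 170, F = 68, f = 16, h = 10.
Upper quartile ≈ 170 + ((78.75 − 68) / 16) × 10 = 176.7188

176.7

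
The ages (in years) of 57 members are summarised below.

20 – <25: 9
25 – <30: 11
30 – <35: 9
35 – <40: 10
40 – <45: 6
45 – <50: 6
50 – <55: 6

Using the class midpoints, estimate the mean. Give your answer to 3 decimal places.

Midpoints: 22.5, 27.5, 32.5, 37.5, 42.5, 47.5, 52.5
Σfm = 9×22.5 + 11×27.5 + 9×32.5 + 10×37.5 + 6×42.5 + 6×47.5 + 6×52.5 = 2027.5
n = Σf = 57
Mean = 2027.5 / 57 = 35.5702

35.570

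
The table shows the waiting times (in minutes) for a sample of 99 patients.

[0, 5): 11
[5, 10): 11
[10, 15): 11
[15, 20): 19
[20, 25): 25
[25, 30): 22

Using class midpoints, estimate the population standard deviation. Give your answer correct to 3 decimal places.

8.210

Midpoints: 2.5, 7.5, 12.5, 17.5, 22.5, 27.5
n = 99, Σfm = 1747.5, mean = 17.6515
Σfm² = 37518.75
Σf(m − x̄)² = Σfm² − (Σfm)²/n = 37518.75 − 1747.5²/99 = 6672.7273
Population variance = 6672.7273 / 99 = 67.4013
Standard deviation = √67.4013 = 8.2098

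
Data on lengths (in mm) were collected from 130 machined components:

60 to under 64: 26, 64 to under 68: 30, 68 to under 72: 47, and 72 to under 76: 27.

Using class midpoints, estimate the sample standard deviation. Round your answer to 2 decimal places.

4.13

Midpoints: 62, 66, 70, 74
n = 130, Σfm = 8880, mean = 68.3077
Σfm² = 608776
Σf(m − x̄)² = Σfm² − (Σfm)²/n = 608776 − 8880²/130 = 2203.6923
Sample variance = 2203.6923 / 129 = 17.0829
Standard deviation = √17.0829 = 4.1331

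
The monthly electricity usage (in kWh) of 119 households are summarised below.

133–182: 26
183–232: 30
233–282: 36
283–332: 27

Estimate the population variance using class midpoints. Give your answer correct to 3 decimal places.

Midpoints: 157.5, 207.5, 257.5, 307.5
n = 119, Σfm = 27892.5, mean = 234.3908
Σfm² = 6876693.75
Σf(m − x̄)² = Σfm² − (Σfm)²/n = 6876693.75 − 27892.5²/119 = 338949.5798
Population variance = 338949.5798 / 119 = 2848.3158

2848.316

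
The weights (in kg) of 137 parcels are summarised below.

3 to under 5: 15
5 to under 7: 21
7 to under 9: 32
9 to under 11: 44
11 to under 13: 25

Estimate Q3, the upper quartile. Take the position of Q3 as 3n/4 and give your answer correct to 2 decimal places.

Cumulative frequencies: 15, 36, 68, 112, 137
n = 137; position = 3n/4 = 102.75.
This falls in the class 9 to under 11: L = 9, F = 68, f = 44, h = 2.
Upper quartile ≈ 9 + ((102.75 − 68) / 44) × 2 = 10.5795

10.58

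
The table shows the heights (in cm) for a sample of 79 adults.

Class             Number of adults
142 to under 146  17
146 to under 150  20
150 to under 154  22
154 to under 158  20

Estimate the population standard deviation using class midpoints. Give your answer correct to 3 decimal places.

Midpoints: 144, 148, 152, 156
n = 79, Σfm = 11872, mean = 150.2785
Σfm² = 1785600
Σf(m − x̄)² = Σfm² − (Σfm)²/n = 1785600 − 11872²/79 = 1493.8734
Population variance = 1493.8734 / 79 = 18.9098
Standard deviation = √18.9098 = 4.3485

4.349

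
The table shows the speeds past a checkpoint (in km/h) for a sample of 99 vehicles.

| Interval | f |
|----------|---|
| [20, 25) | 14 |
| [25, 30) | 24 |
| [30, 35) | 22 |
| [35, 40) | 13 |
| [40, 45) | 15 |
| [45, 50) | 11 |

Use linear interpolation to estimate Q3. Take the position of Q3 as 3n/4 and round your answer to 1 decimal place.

Cumulative frequencies: 14, 38, 60, 73, 88, 99
n = 99; position = 3n/4 = 74.25.
This falls in the class [40, 45): L = 40, F = 73, f = 15, h = 5.
Upper quartile ≈ 40 + ((74.25 − 73) / 15) × 5 = 40.4167

40.4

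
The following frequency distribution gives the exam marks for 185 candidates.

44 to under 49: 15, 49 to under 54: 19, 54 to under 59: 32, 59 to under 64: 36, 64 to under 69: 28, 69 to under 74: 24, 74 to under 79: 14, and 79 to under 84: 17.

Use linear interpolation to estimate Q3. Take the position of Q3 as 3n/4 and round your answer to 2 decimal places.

70.82

Cumulative frequencies: 15, 34, 66, 102, 130, 154, 168, 185
n = 185; position = 3n/4 = 138.75.
This falls in the class 69 to under 74: L = 69, F = 130, f = 24, h = 5.
Upper quartile ≈ 69 + ((138.75 − 130) / 24) × 5 = 70.8229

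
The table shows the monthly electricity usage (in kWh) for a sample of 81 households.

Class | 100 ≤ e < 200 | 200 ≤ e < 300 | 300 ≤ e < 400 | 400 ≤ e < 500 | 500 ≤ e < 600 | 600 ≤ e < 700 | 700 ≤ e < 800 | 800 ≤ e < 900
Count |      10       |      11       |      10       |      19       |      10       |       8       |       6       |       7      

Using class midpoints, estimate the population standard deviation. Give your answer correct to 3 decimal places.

Midpoints: 150, 250, 350, 450, 550, 650, 750, 850
n = 81, Σfm = 37450, mean = 462.3457
Σfm² = 20822500
Σf(m − x̄)² = Σfm² − (Σfm)²/n = 20822500 − 37450²/81 = 3507654.3210
Population variance = 3507654.3210 / 81 = 43304.3743
Standard deviation = √43304.3743 = 208.0970

208.097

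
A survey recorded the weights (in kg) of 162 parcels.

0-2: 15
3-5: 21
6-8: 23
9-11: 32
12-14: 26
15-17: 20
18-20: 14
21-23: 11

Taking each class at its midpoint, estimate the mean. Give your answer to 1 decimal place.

Midpoints: 1, 4, 7, 10, 13, 16, 19, 22
Σfm = 15×1 + 21×4 + 23×7 + 32×10 + 26×13 + 20×16 + 14×19 + 11×22 = 1746
n = Σf = 162
Mean = 1746 / 162 = 10.7778

10.8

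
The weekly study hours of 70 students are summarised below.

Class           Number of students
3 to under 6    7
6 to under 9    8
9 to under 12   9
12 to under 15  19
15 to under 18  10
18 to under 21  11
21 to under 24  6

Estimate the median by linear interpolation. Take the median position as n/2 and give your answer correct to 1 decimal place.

Cumulative frequencies: 7, 15, 24, 43, 53, 64, 70
n = 70; position = n/2 = 35.
This falls in the class 12 to under 15: L = 12, F = 24, f = 19, h = 3.
Median ≈ 12 + ((35 − 24) / 19) × 3 = 13.7368

13.7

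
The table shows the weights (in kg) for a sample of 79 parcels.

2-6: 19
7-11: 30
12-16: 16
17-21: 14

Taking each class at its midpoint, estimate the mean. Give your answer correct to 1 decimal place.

10.6

Midpoints: 4, 9, 14, 19
Σfm = 19×4 + 30×9 + 16×14 + 14×19 = 836
n = Σf = 79
Mean = 836 / 79 = 10.5823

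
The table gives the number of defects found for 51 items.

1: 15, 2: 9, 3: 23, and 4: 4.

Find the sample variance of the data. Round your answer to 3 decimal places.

Values: 1, 2, 3, 4
n = 51, Σfx = 118, mean = 2.3137
Σfx² = 322
Σf(x − x̄)² = Σfx² − (Σfx)²/n = 322 − 118²/51 = 48.9804
Sample variance = 48.9804 / 50 = 0.9796

0.980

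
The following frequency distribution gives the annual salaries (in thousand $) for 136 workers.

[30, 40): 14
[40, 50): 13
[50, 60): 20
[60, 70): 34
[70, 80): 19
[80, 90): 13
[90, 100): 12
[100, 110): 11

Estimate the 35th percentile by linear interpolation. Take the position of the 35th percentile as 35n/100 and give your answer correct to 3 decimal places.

60.176

Cumulative frequencies: 14, 27, 47, 81, 100, 113, 125, 136
n = 136; position = 35n/100 = 47.6.
This falls in the class [60, 70): L = 60, F = 47, f = 34, h = 10.
35th percentile ≈ 60 + ((47.6 − 47) / 34) × 10 = 60.1765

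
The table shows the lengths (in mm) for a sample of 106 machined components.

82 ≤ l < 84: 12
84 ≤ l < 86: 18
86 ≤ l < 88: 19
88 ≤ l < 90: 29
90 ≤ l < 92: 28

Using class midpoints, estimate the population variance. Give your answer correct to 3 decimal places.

7.153

Midpoints: 83, 85, 87, 89, 91
n = 106, Σfm = 9308, mean = 87.8113
Σfm² = 818106
Σf(m − x̄)² = Σfm² − (Σfm)²/n = 818106 − 9308²/106 = 758.2264
Population variance = 758.2264 / 106 = 7.1531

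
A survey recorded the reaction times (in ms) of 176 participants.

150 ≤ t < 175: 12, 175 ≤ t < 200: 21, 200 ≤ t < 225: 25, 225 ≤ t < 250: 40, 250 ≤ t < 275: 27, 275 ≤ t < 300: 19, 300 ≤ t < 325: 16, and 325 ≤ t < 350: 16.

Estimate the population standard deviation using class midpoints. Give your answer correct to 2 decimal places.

Midpoints: 162.5, 187.5, 212.5, 237.5, 262.5, 287.5, 312.5, 337.5
n = 176, Σfm = 43650, mean = 248.0114
Σfm² = 11256250
Σf(m − x̄)² = Σfm² − (Σfm)²/n = 11256250 − 43650²/176 = 430553.9773
Population variance = 430553.9773 / 176 = 2446.3294
Standard deviation = √2446.3294 = 49.4604

49.46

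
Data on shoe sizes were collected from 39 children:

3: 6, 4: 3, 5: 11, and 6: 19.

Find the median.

5

Cumulative frequencies: 6, 9, 20, 39
n = 39, so the median is the value in position (n+1)/2 = 20.
Position 20 falls at value 5.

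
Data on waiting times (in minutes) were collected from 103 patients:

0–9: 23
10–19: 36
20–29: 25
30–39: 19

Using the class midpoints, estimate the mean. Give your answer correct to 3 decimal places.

Midpoints: 4.5, 14.5, 24.5, 34.5
Σfm = 23×4.5 + 36×14.5 + 25×24.5 + 19×34.5 = 1893.5
n = Σf = 103
Mean = 1893.5 / 103 = 18.3835

18.383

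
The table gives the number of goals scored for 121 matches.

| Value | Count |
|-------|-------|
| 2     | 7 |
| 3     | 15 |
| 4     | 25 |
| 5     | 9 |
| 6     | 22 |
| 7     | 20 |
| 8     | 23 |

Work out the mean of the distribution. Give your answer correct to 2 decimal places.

Values: 2, 3, 4, 5, 6, 7, 8
Σfx = 7×2 + 15×3 + 25×4 + 9×5 + 22×6 + 20×7 + 23×8 = 660
n = Σf = 121
Mean = 660 / 121 = 5.4545

5.45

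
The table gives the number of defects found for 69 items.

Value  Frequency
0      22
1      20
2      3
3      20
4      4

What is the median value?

1

Cumulative frequencies: 22, 42, 45, 65, 69
n = 69, so the median is the value in position (n+1)/2 = 35.
Position 35 falls at value 1.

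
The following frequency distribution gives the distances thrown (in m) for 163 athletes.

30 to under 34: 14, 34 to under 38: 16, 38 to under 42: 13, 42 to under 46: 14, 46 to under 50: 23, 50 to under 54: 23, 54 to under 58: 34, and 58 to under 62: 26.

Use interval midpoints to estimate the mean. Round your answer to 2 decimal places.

Midpoints: 32, 36, 40, 44, 48, 52, 56, 60
Σfm = 14×32 + 16×36 + 13×40 + 14×44 + 23×48 + 23×52 + 34×56 + 26×60 = 7924
n = Σf = 163
Mean = 7924 / 163 = 48.6135

48.61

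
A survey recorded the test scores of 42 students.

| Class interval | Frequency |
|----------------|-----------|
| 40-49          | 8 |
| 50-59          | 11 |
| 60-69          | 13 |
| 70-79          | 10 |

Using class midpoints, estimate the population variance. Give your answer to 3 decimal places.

109.807

Midpoints: 44.5, 54.5, 64.5, 74.5
n = 42, Σfm = 2539, mean = 60.4524
Σfm² = 158100.5
Σf(m − x̄)² = Σfm² − (Σfm)²/n = 158100.5 − 2539²/42 = 4611.9048
Population variance = 4611.9048 / 42 = 109.8073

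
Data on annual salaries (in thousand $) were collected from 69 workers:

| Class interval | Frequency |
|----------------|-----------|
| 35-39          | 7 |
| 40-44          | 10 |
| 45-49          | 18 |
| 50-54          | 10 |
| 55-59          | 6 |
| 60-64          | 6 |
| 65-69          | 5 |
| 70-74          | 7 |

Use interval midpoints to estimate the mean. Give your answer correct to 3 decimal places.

Midpoints: 37, 42, 47, 52, 57, 62, 67, 72
Σfm = 7×37 + 10×42 + 18×47 + 10×52 + 6×57 + 6×62 + 5×67 + 7×72 = 3598
n = Σf = 69
Mean = 3598 / 69 = 52.1449

52.145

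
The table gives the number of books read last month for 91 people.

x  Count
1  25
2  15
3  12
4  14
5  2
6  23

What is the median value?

Cumulative frequencies: 25, 40, 52, 66, 68, 91
n = 91, so the median is the value in position (n+1)/2 = 46.
Position 46 falls at value 3.

3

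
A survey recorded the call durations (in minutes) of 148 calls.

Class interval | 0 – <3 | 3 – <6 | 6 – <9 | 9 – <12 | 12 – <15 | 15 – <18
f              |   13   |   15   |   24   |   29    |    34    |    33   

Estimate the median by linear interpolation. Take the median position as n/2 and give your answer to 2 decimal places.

11.28

Cumulative frequencies: 13, 28, 52, 81, 115, 148
n = 148; position = n/2 = 74.
This falls in the class 9 – <12: L = 9, F = 52, f = 29, h = 3.
Median ≈ 9 + ((74 − 52) / 29) × 3 = 11.2759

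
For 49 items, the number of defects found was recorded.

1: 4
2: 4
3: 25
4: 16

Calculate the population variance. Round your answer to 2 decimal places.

0.73

Values: 1, 2, 3, 4
n = 49, Σfx = 151, mean = 3.0816
Σfx² = 501
Σf(x − x̄)² = Σfx² − (Σfx)²/n = 501 − 151²/49 = 35.6735
Population variance = 35.6735 / 49 = 0.7280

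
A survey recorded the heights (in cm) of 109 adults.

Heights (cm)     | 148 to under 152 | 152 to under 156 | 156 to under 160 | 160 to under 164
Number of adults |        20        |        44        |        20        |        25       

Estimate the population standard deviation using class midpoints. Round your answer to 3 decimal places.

4.145

Midpoints: 150, 154, 158, 162
n = 109, Σfm = 16986, mean = 155.8349
Σfm² = 2648884
Σf(m − x̄)² = Σfm² − (Σfm)²/n = 2648884 − 16986²/109 = 1873.0275
Population variance = 1873.0275 / 109 = 17.1837
Standard deviation = √17.1837 = 4.1453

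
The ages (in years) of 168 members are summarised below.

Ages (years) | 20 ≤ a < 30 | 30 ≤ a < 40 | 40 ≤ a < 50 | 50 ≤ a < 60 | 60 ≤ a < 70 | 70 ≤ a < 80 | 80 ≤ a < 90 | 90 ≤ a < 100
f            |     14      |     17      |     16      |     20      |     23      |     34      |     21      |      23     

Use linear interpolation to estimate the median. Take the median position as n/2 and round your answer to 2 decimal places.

67.39

Cumulative frequencies: 14, 31, 47, 67, 90, 124, 145, 168
n = 168; position = n/2 = 84.
This falls in the class 60 ≤ a < 70: L = 60, F = 67, f = 23, h = 10.
Median ≈ 60 + ((84 − 67) / 23) × 10 = 67.3913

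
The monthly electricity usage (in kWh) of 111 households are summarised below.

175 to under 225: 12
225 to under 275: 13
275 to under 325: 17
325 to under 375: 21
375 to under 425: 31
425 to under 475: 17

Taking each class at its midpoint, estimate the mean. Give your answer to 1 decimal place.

343.7

Midpoints: 200, 250, 300, 350, 400, 450
Σfm = 12×200 + 13×250 + 17×300 + 21×350 + 31×400 + 17×450 = 38150
n = Σf = 111
Mean = 38150 / 111 = 343.6937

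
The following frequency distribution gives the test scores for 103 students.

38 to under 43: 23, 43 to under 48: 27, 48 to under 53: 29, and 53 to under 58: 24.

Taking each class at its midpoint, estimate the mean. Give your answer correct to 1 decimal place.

48.1

Midpoints: 40.5, 45.5, 50.5, 55.5
Σfm = 23×40.5 + 27×45.5 + 29×50.5 + 24×55.5 = 4956.5
n = Σf = 103
Mean = 4956.5 / 103 = 48.1214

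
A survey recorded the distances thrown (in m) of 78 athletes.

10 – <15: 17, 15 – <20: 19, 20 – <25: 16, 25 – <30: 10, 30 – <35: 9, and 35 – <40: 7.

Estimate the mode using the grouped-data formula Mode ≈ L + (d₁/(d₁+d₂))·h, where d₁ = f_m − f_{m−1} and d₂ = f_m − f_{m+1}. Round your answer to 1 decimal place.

17.0

Modal class: 15 – <20 (highest frequency 19).
d₁ = 19 − 17 = 2, d₂ = 19 − 16 = 3
Mode ≈ 15 + (2/(2+3)) × 5 = 15 + 2.0000 = 17.0000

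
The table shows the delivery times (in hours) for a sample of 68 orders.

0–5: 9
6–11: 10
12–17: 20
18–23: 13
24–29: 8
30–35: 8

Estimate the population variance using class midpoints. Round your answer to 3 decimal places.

81.428

Midpoints: 2.5, 8.5, 14.5, 20.5, 26.5, 32.5
n = 68, Σfm = 1136, mean = 16.7059
Σfm² = 24515
Σf(m − x̄)² = Σfm² − (Σfm)²/n = 24515 − 1136²/68 = 5537.1176
Population variance = 5537.1176 / 68 = 81.4282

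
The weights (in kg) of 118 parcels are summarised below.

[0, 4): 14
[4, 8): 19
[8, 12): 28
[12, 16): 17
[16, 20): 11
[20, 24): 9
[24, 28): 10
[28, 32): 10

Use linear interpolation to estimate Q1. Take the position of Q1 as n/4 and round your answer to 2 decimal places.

Cumulative frequencies: 14, 33, 61, 78, 89, 98, 108, 118
n = 118; position = n/4 = 29.5.
This falls in the class [4, 8): L = 4, F = 14, f = 19, h = 4.
Lower quartile ≈ 4 + ((29.5 − 14) / 19) × 4 = 7.2632

7.26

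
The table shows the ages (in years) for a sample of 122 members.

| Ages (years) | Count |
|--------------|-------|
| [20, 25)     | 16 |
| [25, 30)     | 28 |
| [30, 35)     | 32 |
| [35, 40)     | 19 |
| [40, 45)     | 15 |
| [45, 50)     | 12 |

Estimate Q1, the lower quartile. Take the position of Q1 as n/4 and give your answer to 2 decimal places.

Cumulative frequencies: 16, 44, 76, 95, 110, 122
n = 122; position = n/4 = 30.5.
This falls in the class [25, 30): L = 25, F = 16, f = 28, h = 5.
Lower quartile ≈ 25 + ((30.5 − 16) / 28) × 5 = 27.5893

27.59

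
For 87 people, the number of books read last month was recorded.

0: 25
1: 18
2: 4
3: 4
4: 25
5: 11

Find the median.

Cumulative frequencies: 25, 43, 47, 51, 76, 87
n = 87, so the median is the value in position (n+1)/2 = 44.
Position 44 falls at value 2.

2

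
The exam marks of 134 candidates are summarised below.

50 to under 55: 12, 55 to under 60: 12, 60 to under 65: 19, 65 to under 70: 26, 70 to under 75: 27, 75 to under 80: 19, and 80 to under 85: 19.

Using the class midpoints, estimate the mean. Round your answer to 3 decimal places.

Midpoints: 52.5, 57.5, 62.5, 67.5, 72.5, 77.5, 82.5
Σfm = 12×52.5 + 12×57.5 + 19×62.5 + 26×67.5 + 27×72.5 + 19×77.5 + 19×82.5 = 9260
n = Σf = 134
Mean = 9260 / 134 = 69.1045

69.104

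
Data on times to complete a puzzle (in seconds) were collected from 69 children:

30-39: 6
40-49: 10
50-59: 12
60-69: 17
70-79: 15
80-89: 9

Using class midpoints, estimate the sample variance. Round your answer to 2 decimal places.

Midpoints: 34.5, 44.5, 54.5, 64.5, 74.5, 84.5
n = 69, Σfm = 4280.5, mean = 62.0362
Σfm² = 280827.25
Σf(m − x̄)² = Σfm² − (Σfm)²/n = 280827.25 − 4280.5²/69 = 15281.1594
Sample variance = 15281.1594 / 68 = 224.7229

224.72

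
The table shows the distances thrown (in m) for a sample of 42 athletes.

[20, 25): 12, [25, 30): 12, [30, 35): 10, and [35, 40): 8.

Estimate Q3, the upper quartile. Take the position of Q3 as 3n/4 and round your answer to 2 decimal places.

33.75

Cumulative frequencies: 12, 24, 34, 42
n = 42; position = 3n/4 = 31.5.
This falls in the class [30, 35): L = 30, F = 24, f = 10, h = 5.
Upper quartile ≈ 30 + ((31.5 − 24) / 10) × 5 = 33.7500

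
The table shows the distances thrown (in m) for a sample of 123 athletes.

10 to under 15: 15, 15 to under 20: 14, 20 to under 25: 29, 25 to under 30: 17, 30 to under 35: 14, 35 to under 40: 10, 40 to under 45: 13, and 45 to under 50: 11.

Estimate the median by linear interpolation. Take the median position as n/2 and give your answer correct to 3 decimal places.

Cumulative frequencies: 15, 29, 58, 75, 89, 99, 112, 123
n = 123; position = n/2 = 61.5.
This falls in the class 25 to under 30: L = 25, F = 58, f = 17, h = 5.
Median ≈ 25 + ((61.5 − 58) / 17) × 5 = 26.0294

26.029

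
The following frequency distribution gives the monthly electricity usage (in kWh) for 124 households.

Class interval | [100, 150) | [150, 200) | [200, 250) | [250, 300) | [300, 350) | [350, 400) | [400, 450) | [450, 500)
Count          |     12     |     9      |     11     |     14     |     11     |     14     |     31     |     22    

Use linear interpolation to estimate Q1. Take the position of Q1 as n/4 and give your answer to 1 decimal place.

Cumulative frequencies: 12, 21, 32, 46, 57, 71, 102, 124
n = 124; position = n/4 = 31.
This falls in the class [200, 250): L = 200, F = 21, f = 11, h = 50.
Lower quartile ≈ 200 + ((31 − 21) / 11) × 50 = 245.4545

245.5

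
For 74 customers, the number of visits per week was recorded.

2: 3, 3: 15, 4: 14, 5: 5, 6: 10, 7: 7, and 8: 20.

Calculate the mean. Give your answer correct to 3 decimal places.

5.419

Values: 2, 3, 4, 5, 6, 7, 8
Σfx = 3×2 + 15×3 + 14×4 + 5×5 + 10×6 + 7×7 + 20×8 = 401
n = Σf = 74
Mean = 401 / 74 = 5.4189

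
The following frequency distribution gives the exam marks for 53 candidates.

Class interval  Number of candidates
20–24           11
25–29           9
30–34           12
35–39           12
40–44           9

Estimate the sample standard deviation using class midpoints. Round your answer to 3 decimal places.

6.968

Midpoints: 22, 27, 32, 37, 42
n = 53, Σfm = 1691, mean = 31.9057
Σfm² = 56477
Σf(m − x̄)² = Σfm² − (Σfm)²/n = 56477 − 1691²/53 = 2524.5283
Sample variance = 2524.5283 / 52 = 48.5486
Standard deviation = √48.5486 = 6.9677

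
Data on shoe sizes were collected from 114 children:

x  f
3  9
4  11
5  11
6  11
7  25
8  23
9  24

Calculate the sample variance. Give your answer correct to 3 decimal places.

Values: 3, 4, 5, 6, 7, 8, 9
n = 114, Σfx = 767, mean = 6.7281
Σfx² = 5569
Σf(x − x̄)² = Σfx² − (Σfx)²/n = 5569 − 767²/114 = 408.5702
Sample variance = 408.5702 / 113 = 3.6157

3.616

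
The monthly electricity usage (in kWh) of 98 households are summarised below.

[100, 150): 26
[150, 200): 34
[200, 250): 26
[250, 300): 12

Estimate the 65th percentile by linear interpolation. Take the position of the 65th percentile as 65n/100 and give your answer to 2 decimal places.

207.12

Cumulative frequencies: 26, 60, 86, 98
n = 98; position = 65n/100 = 63.7.
This falls in the class [200, 250): L = 200, F = 60, f = 26, h = 50.
65th percentile ≈ 200 + ((63.7 − 60) / 26) × 50 = 207.1154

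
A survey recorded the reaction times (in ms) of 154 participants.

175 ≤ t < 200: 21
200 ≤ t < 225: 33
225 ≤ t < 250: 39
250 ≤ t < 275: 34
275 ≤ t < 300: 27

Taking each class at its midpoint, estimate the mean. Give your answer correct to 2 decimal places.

Midpoints: 187.5, 212.5, 237.5, 262.5, 287.5
Σfm = 21×187.5 + 33×212.5 + 39×237.5 + 34×262.5 + 27×287.5 = 36900
n = Σf = 154
Mean = 36900 / 154 = 239.6104

239.61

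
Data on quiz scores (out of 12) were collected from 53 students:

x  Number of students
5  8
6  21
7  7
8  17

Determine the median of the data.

Cumulative frequencies: 8, 29, 36, 53
n = 53, so the median is the value in position (n+1)/2 = 27.
Position 27 falls at value 6.

6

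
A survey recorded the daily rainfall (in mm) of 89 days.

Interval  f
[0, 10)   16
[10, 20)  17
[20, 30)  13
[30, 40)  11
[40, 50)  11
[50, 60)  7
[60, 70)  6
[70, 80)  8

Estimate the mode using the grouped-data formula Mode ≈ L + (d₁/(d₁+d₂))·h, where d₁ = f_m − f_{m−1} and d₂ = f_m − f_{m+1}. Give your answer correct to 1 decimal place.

Modal class: [10, 20) (highest frequency 17).
d₁ = 17 − 16 = 1, d₂ = 17 − 13 = 4
Mode ≈ 10 + (1/(1+4)) × 10 = 10 + 2.0000 = 12.0000

12.0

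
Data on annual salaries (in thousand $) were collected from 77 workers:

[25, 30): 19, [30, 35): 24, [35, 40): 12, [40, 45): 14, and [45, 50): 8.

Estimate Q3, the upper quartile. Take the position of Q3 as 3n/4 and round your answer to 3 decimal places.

Cumulative frequencies: 19, 43, 55, 69, 77
n = 77; position = 3n/4 = 57.75.
This falls in the class [40, 45): L = 40, F = 55, f = 14, h = 5.
Upper quartile ≈ 40 + ((57.75 − 55) / 14) × 5 = 40.9821

40.982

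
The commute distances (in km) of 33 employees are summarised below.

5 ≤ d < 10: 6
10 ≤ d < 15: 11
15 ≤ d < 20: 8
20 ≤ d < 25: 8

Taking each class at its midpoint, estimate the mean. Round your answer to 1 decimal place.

15.2

Midpoints: 7.5, 12.5, 17.5, 22.5
Σfm = 6×7.5 + 11×12.5 + 8×17.5 + 8×22.5 = 502.5
n = Σf = 33
Mean = 502.5 / 33 = 15.2273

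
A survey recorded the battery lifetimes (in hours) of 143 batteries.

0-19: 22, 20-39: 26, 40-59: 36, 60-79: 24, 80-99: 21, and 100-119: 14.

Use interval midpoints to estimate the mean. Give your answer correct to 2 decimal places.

54.81

Midpoints: 9.5, 29.5, 49.5, 69.5, 89.5, 109.5
Σfm = 22×9.5 + 26×29.5 + 36×49.5 + 24×69.5 + 21×89.5 + 14×109.5 = 7838.5
n = Σf = 143
Mean = 7838.5 / 143 = 54.8147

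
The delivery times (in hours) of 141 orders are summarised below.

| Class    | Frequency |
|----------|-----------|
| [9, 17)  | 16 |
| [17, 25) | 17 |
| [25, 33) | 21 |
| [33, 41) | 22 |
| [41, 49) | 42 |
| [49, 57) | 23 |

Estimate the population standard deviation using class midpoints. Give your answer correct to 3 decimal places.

12.879

Midpoints: 13, 21, 29, 37, 45, 53
n = 141, Σfm = 5097, mean = 36.1489
Σfm² = 207637
Σf(m − x̄)² = Σfm² − (Σfm)²/n = 207637 − 5097²/141 = 23385.8723
Population variance = 23385.8723 / 141 = 165.8573
Standard deviation = √165.8573 = 12.8786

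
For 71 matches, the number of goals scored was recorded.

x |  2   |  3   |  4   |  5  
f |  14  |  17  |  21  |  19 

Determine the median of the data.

Cumulative frequencies: 14, 31, 52, 71
n = 71, so the median is the value in position (n+1)/2 = 36.
Position 36 falls at value 4.

4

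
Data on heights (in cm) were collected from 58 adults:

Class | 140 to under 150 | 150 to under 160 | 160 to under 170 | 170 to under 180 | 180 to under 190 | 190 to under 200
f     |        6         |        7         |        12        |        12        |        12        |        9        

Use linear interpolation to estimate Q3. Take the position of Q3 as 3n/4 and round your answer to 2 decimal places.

185.42

Cumulative frequencies: 6, 13, 25, 37, 49, 58
n = 58; position = 3n/4 = 43.5.
This falls in the class 180 to under 190: L = 180, F = 37, f = 12, h = 10.
Upper quartile ≈ 180 + ((43.5 − 37) / 12) × 10 = 185.4167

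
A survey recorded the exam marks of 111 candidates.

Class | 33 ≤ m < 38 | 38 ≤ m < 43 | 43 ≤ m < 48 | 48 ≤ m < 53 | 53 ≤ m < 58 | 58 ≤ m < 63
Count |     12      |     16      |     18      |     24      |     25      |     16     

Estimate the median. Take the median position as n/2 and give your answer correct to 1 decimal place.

50.0

Cumulative frequencies: 12, 28, 46, 70, 95, 111
n = 111; position = n/2 = 55.5.
This falls in the class 48 ≤ m < 53: L = 48, F = 46, f = 24, h = 5.
Median ≈ 48 + ((55.5 − 46) / 24) × 5 = 49.9792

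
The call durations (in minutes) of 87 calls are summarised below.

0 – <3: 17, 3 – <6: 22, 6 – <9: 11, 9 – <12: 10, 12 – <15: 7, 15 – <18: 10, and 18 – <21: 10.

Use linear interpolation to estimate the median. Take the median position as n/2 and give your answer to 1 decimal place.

Cumulative frequencies: 17, 39, 50, 60, 67, 77, 87
n = 87; position = n/2 = 43.5.
This falls in the class 6 – <9: L = 6, F = 39, f = 11, h = 3.
Median ≈ 6 + ((43.5 − 39) / 11) × 3 = 7.2273

7.2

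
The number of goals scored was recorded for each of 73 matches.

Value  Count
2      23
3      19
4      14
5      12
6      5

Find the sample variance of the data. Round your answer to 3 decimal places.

Values: 2, 3, 4, 5, 6
n = 73, Σfx = 249, mean = 3.4110
Σfx² = 967
Σf(x − x̄)² = Σfx² − (Σfx)²/n = 967 − 249²/73 = 117.6712
Sample variance = 117.6712 / 72 = 1.6343

1.634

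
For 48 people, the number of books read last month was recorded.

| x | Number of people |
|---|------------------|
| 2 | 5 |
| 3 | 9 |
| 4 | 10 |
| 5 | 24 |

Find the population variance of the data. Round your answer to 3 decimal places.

1.093

Values: 2, 3, 4, 5
n = 48, Σfx = 197, mean = 4.1042
Σfx² = 861
Σf(x − x̄)² = Σfx² − (Σfx)²/n = 861 − 197²/48 = 52.4792
Population variance = 52.4792 / 48 = 1.0933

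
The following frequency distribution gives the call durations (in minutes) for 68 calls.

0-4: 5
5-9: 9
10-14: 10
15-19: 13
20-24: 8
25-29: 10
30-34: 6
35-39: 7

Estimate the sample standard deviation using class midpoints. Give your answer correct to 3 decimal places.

Midpoints: 2, 7, 12, 17, 22, 27, 32, 37
n = 68, Σfm = 1311, mean = 19.2794
Σfm² = 32547
Σf(m − x̄)² = Σfm² − (Σfm)²/n = 32547 − 1311²/68 = 7271.6912
Sample variance = 7271.6912 / 67 = 108.5327
Standard deviation = √108.5327 = 10.4179

10.418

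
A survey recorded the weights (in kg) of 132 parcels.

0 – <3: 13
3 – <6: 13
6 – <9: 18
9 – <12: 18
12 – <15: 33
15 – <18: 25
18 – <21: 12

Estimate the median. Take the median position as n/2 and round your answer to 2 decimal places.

Cumulative frequencies: 13, 26, 44, 62, 95, 120, 132
n = 132; position = n/2 = 66.
This falls in the class 12 – <15: L = 12, F = 62, f = 33, h = 3.
Median ≈ 12 + ((66 − 62) / 33) × 3 = 12.3636

12.36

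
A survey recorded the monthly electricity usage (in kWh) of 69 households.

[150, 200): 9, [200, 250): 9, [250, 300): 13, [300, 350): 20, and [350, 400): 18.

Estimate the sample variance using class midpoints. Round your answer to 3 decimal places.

Midpoints: 175, 225, 275, 325, 375
n = 69, Σfm = 20425, mean = 296.0145
Σfm² = 6358125
Σf(m − x̄)² = Σfm² − (Σfm)²/n = 6358125 − 20425²/69 = 312028.9855
Sample variance = 312028.9855 / 68 = 4588.6616

4588.662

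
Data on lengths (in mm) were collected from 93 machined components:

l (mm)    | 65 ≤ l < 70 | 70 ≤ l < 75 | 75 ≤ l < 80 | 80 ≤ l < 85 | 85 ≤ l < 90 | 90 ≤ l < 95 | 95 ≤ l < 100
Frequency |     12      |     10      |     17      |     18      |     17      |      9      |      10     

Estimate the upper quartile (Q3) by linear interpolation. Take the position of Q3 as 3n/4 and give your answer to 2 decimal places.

Cumulative frequencies: 12, 22, 39, 57, 74, 83, 93
n = 93; position = 3n/4 = 69.75.
This falls in the class 85 ≤ l < 90: L = 85, F = 57, f = 17, h = 5.
Upper quartile ≈ 85 + ((69.75 − 57) / 17) × 5 = 88.7500

88.75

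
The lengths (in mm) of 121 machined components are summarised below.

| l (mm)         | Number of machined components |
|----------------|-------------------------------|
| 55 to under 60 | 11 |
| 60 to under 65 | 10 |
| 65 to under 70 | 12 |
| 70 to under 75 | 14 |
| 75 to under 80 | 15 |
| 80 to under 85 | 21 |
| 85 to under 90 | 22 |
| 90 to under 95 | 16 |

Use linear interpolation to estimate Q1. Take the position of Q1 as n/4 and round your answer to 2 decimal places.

Cumulative frequencies: 11, 21, 33, 47, 62, 83, 105, 121
n = 121; position = n/4 = 30.25.
This falls in the class 65 to under 70: L = 65, F = 21, f = 12, h = 5.
Lower quartile ≈ 65 + ((30.25 − 21) / 12) × 5 = 68.8542

68.85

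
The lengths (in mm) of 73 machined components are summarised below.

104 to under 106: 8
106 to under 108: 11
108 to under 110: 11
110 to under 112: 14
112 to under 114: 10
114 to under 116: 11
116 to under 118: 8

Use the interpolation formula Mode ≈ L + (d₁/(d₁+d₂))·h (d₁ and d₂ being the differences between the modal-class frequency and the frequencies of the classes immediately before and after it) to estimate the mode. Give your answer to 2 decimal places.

110.86

Modal class: 110 to under 112 (highest frequency 14).
d₁ = 14 − 11 = 3, d₂ = 14 − 10 = 4
Mode ≈ 110 + (3/(3+4)) × 2 = 110 + 0.8571 = 110.8571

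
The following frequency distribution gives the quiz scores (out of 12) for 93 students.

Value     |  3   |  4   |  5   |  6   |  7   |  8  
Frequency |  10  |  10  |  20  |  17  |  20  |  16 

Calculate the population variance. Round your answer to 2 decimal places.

2.48

Values: 3, 4, 5, 6, 7, 8
n = 93, Σfx = 540, mean = 5.8065
Σfx² = 3366
Σf(x − x̄)² = Σfx² − (Σfx)²/n = 3366 − 540²/93 = 230.5161
Population variance = 230.5161 / 93 = 2.4787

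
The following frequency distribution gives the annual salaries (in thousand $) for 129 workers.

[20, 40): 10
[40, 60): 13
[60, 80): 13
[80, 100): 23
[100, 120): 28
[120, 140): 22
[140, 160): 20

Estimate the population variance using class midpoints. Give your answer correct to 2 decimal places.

1303.05

Midpoints: 30, 50, 70, 90, 110, 130, 150
n = 129, Σfm = 12870, mean = 99.7674
Σfm² = 1452100
Σf(m − x̄)² = Σfm² − (Σfm)²/n = 1452100 − 12870²/129 = 168093.0233
Population variance = 168093.0233 / 129 = 1303.0467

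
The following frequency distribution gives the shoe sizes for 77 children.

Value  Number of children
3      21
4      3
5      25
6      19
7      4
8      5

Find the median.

Cumulative frequencies: 21, 24, 49, 68, 72, 77
n = 77, so the median is the value in position (n+1)/2 = 39.
Position 39 falls at value 5.

5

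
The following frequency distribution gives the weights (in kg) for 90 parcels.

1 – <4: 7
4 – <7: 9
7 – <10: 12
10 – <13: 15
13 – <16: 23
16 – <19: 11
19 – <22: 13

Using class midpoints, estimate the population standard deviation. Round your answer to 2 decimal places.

Midpoints: 2.5, 5.5, 8.5, 11.5, 14.5, 17.5, 20.5
n = 90, Σfm = 1134, mean = 12.6000
Σfm² = 16834.5
Σf(m − x̄)² = Σfm² − (Σfm)²/n = 16834.5 − 1134²/90 = 2546.1000
Population variance = 2546.1000 / 90 = 28.2900
Standard deviation = √28.2900 = 5.3188

5.32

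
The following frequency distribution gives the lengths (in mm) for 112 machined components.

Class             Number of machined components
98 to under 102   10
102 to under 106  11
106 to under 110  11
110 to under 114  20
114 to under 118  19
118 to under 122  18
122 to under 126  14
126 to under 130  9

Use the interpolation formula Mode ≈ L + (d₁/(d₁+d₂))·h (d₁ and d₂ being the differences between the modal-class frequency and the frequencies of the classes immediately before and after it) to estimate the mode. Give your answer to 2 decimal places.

Modal class: 110 to under 114 (highest frequency 20).
d₁ = 20 − 11 = 9, d₂ = 20 − 19 = 1
Mode ≈ 110 + (9/(9+1)) × 4 = 110 + 3.6000 = 113.6000

113.60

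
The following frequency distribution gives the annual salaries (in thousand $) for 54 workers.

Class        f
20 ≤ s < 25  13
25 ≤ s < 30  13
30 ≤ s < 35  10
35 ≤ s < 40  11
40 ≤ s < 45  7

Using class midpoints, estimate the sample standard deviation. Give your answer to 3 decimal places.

Midpoints: 22.5, 27.5, 32.5, 37.5, 42.5
n = 54, Σfm = 1685, mean = 31.2037
Σfm² = 55087.5
Σf(m − x̄)² = Σfm² − (Σfm)²/n = 55087.5 − 1685²/54 = 2509.2593
Sample variance = 2509.2593 / 53 = 47.3445
Standard deviation = √47.3445 = 6.8807

6.881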